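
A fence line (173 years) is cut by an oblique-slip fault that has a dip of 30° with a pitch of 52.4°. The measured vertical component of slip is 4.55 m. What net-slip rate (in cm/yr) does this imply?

dip-slip = throw / sin(dip) = 4.55 / sin(30°) = 9.100 m
net slip = dip-slip / sin(rake) = 9.100 / sin(52.4°) = 11.49 m
rate = 11.49 m / 173 years = 0.0664 m/yr = 6.64 cm/yr

6.64 cm/yr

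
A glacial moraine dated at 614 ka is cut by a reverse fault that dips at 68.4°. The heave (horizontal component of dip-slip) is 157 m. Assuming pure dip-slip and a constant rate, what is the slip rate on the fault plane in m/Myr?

dip-slip = heave / cos(dip) = 157 m / cos(68.4°) = 426.5 m
rate = 426.5 m / 614 ka = 0.000695 m/yr = 695 m/Myr

695 m/Myr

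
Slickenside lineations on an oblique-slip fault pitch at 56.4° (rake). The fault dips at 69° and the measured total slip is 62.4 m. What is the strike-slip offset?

34.5 m

strike-slip = net slip × cos(rake) = 62.4 m × cos(56.4°) = 34.5 m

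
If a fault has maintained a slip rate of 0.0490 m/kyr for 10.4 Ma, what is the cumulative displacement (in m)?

slip = rate × time = 0.0490 m/kyr × 10.4 Ma = 510 m

510 m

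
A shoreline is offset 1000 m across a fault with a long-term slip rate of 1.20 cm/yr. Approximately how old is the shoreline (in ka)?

age = offset / rate = 1000 m / (1.20 cm/yr) = 83300 yr = 83.3 ka

83.3 ka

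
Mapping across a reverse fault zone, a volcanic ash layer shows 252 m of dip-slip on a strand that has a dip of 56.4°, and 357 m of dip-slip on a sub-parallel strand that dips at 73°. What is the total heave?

heave_A = 252 × cos(56.4°) = 139.5 m
heave_B = 357 × cos(73°) = 104.4 m
total = 139.5 + 104.4 = 244 m

244 m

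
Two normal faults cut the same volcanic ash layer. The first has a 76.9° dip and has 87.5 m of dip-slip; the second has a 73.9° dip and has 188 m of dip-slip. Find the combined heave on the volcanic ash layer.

heave_A = 87.5 × cos(76.9°) = 19.83 m
heave_B = 188 × cos(73.9°) = 52.14 m
total = 19.83 + 52.14 = 72 m

72 m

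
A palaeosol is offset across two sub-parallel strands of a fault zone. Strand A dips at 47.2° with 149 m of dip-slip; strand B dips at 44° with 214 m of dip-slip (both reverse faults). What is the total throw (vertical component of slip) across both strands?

throw_A = 149 × sin(47.2°) = 109.3 m
throw_B = 214 × sin(44°) = 148.7 m
total = 109.3 + 148.7 = 258 m

258 m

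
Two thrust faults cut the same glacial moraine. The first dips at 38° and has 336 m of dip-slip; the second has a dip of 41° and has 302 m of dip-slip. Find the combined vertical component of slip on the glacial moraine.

throw_A = 336 × sin(38°) = 206.9 m
throw_B = 302 × sin(41°) = 198.1 m
total = 206.9 + 198.1 = 405 m

405 m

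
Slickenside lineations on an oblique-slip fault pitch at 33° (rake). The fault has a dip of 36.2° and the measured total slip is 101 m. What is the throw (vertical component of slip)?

dip-slip = net slip × sin(rake) = 101 m × sin(33°) = 55.01 m
throw = dip-slip × sin(dip) = 55.01 × sin(36.2°) = 32.5 m

32.5 m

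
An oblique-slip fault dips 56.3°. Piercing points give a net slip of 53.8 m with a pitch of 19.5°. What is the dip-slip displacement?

18 m

dip-slip = net slip × sin(rake) = 53.8 m × sin(19.5°) = 18 m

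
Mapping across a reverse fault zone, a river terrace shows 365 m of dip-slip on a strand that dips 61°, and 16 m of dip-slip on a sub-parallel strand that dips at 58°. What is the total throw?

throw_A = 365 × sin(61°) = 319.2 m
throw_B = 16 × sin(58°) = 13.57 m
total = 319.2 + 13.57 = 333 m

333 m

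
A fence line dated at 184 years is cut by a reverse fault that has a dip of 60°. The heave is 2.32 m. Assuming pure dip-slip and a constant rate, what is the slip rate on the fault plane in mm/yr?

25.2 mm/yr

dip-slip = heave / cos(dip) = 2.32 m / cos(60°) = 4.640 m
rate = 4.640 m / 184 years = 0.0252 m/yr = 25.2 mm/yr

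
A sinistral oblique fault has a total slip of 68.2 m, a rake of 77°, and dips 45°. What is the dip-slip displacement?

dip-slip = net slip × sin(rake) = 68.2 m × sin(77°) = 66.5 m

66.5 m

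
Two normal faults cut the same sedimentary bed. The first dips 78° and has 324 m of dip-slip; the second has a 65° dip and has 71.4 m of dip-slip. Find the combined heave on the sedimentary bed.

heave_A = 324 × cos(78°) = 67.36 m
heave_B = 71.4 × cos(65°) = 30.17 m
total = 67.36 + 30.17 = 97.5 m

97.5 m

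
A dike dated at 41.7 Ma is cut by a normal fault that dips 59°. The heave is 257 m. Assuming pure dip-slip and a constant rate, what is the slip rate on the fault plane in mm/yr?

dip-slip = heave / cos(dip) = 257 m / cos(59°) = 499 m
rate = 499 m / 41.7 Ma = 0.0000120 m/yr = 0.0120 mm/yr

0.0120 mm/yr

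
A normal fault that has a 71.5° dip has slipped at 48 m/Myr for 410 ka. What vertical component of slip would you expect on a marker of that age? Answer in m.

dip-slip = rate × time = 48 m/Myr × 410 ka = 19.68 m
throw = dip-slip × sin(dip) = 19.68 × sin(71.5°) = 18.7 m

18.7 m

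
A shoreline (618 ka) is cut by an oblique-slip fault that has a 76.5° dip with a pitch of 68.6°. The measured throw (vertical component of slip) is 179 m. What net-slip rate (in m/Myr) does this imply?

dip-slip = throw / sin(dip) = 179 / sin(76.5°) = 184.1 m
net slip = dip-slip / sin(rake) = 184.1 / sin(68.6°) = 197.7 m
rate = 197.7 m / 618 ka = 0.000320 m/yr = 320 m/Myr

320 m/Myr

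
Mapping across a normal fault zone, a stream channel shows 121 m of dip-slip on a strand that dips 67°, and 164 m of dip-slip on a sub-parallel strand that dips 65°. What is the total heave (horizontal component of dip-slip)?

heave_A = 121 × cos(67°) = 47.28 m
heave_B = 164 × cos(65°) = 69.31 m
total = 47.28 + 69.31 = 117 m

117 m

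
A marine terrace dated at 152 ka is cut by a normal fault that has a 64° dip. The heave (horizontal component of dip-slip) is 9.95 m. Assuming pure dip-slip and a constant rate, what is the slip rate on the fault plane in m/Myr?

149 m/Myr

dip-slip = heave / cos(dip) = 9.95 m / cos(64°) = 22.70 m
rate = 22.70 m / 152 ka = 0.000149 m/yr = 149 m/Myr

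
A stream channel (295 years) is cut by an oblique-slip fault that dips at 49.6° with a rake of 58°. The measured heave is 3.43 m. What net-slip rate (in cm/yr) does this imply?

2.12 cm/yr

dip-slip = heave / cos(dip) = 3.43 / cos(49.6°) = 5.292 m
net slip = dip-slip / sin(rake) = 5.292 / sin(58°) = 6.240 m
rate = 6.240 m / 295 years = 0.0212 m/yr = 2.12 cm/yr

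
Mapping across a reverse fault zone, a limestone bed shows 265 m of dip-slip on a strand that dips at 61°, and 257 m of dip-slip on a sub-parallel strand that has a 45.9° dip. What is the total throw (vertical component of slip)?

throw_A = 265 × sin(61°) = 231.8 m
throw_B = 257 × sin(45.9°) = 184.6 m
total = 231.8 + 184.6 = 416 m

416 m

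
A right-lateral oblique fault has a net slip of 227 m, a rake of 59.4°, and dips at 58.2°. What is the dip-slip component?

195 m

dip-slip = net slip × sin(rake) = 227 m × sin(59.4°) = 195 m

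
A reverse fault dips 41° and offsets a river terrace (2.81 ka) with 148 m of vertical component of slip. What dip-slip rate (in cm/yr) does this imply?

dip-slip = throw / sin(dip) = 148 m / sin(41°) = 225.6 m
rate = 225.6 m / 2.81 ka = 0.0803 m/yr = 8.03 cm/yr

8.03 cm/yr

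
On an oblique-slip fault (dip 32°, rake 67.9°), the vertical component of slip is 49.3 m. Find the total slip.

100 m

dip-slip = throw / sin(dip) = 49.3 / sin(32°) = 93.03 m
net slip = dip-slip / sin(rake) = 93.03 / sin(67.9°) = 100 m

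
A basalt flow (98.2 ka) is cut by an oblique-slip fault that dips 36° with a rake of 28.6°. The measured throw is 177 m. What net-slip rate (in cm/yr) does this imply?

0.641 cm/yr

dip-slip = throw / sin(dip) = 177 / sin(36°) = 301.1 m
net slip = dip-slip / sin(rake) = 301.1 / sin(28.6°) = 629.1 m
rate = 629.1 m / 98.2 ka = 0.00641 m/yr = 0.641 cm/yr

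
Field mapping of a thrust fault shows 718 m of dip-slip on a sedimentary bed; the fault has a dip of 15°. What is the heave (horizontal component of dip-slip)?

694 m

heave = dip-slip × cos(dip) = 718 m × cos(15°) = 694 m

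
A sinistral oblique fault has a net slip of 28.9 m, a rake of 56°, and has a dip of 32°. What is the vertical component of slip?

dip-slip = net slip × sin(rake) = 28.9 m × sin(56°) = 23.96 m
throw = dip-slip × sin(dip) = 23.96 × sin(32°) = 12.7 m

12.7 m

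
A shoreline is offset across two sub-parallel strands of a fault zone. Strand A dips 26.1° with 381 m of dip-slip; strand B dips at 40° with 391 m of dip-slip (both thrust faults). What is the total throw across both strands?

throw_A = 381 × sin(26.1°) = 167.6 m
throw_B = 391 × sin(40°) = 251.3 m
total = 167.6 + 251.3 = 419 m

419 m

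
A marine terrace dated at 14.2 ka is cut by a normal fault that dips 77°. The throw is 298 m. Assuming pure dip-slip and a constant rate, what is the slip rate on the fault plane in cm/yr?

dip-slip = throw / sin(dip) = 298 m / sin(77°) = 305.8 m
rate = 305.8 m / 14.2 ka = 0.0215 m/yr = 2.15 cm/yr

2.15 cm/yr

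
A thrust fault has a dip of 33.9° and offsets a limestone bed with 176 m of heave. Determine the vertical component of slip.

118 m

throw = heave × tan(dip) = 176 × tan(33.9°) = 118 m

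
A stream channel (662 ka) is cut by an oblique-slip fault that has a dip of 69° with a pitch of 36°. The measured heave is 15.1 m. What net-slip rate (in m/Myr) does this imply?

108 m/Myr

dip-slip = heave / cos(dip) = 15.1 / cos(69°) = 42.14 m
net slip = dip-slip / sin(rake) = 42.14 / sin(36°) = 71.69 m
rate = 71.69 m / 662 ka = 0.000108 m/yr = 108 m/Myr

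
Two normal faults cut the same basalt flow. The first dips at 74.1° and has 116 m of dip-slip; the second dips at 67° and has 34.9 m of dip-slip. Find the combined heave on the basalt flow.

heave_A = 116 × cos(74.1°) = 31.78 m
heave_B = 34.9 × cos(67°) = 13.64 m
total = 31.78 + 13.64 = 45.4 m

45.4 m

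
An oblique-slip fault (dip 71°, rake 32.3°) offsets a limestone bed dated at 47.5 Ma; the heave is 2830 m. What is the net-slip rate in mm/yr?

0.342 mm/yr

dip-slip = heave / cos(dip) = 2830 / cos(71°) = 8692 m
net slip = dip-slip / sin(rake) = 8692 / sin(32.3°) = 16270 m
rate = 16270 m / 47.5 Ma = 0.000342 m/yr = 0.342 mm/yr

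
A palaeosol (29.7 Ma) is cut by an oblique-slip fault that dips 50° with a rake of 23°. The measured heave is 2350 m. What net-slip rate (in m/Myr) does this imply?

dip-slip = heave / cos(dip) = 2350 / cos(50°) = 3656 m
net slip = dip-slip / sin(rake) = 3656 / sin(23°) = 9357 m
rate = 9357 m / 29.7 Ma = 0.000315 m/yr = 315 m/Myr

315 m/Myr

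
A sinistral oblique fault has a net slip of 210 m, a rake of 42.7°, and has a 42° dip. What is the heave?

106 m

dip-slip = net slip × sin(rake) = 210 m × sin(42.7°) = 142.4 m
heave = dip-slip × cos(dip) = 142.4 × cos(42°) = 106 m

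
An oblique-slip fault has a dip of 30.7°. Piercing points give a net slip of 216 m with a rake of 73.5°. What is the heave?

dip-slip = net slip × sin(rake) = 216 m × sin(73.5°) = 207.1 m
heave = dip-slip × cos(dip) = 207.1 × cos(30.7°) = 178 m

178 m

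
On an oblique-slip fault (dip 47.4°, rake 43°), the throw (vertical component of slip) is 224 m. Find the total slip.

446 m

dip-slip = throw / sin(dip) = 224 / sin(47.4°) = 304.3 m
net slip = dip-slip / sin(rake) = 304.3 / sin(43°) = 446 m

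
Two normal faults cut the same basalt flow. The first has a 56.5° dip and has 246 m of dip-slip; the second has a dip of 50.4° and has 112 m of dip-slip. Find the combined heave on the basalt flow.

heave_A = 246 × cos(56.5°) = 135.8 m
heave_B = 112 × cos(50.4°) = 71.39 m
total = 135.8 + 71.39 = 207 m

207 m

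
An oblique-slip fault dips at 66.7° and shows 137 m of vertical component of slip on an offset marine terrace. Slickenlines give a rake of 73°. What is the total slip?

dip-slip = throw / sin(dip) = 137 / sin(66.7°) = 149.2 m
net slip = dip-slip / sin(rake) = 149.2 / sin(73°) = 156 m

156 m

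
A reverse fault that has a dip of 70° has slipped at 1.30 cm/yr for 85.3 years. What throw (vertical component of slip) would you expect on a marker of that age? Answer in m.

dip-slip = rate × time = 1.30 cm/yr × 85.3 years = 1.109 m
throw = dip-slip × sin(dip) = 1.109 × sin(70°) = 1.04 m

1.04 m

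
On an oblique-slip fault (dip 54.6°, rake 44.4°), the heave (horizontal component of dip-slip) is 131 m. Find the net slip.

323 m

dip-slip = heave / cos(dip) = 131 / cos(54.6°) = 226.1 m
net slip = dip-slip / sin(rake) = 226.1 / sin(44.4°) = 323 m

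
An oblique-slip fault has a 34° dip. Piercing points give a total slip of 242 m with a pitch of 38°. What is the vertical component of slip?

83.3 m

dip-slip = net slip × sin(rake) = 242 m × sin(38°) = 149 m
throw = dip-slip × sin(dip) = 149 × sin(34°) = 83.3 m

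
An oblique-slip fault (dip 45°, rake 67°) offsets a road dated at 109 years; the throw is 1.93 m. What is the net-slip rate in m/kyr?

dip-slip = throw / sin(dip) = 1.93 / sin(45°) = 2.729 m
net slip = dip-slip / sin(rake) = 2.729 / sin(67°) = 2.965 m
rate = 2.965 m / 109 years = 0.0272 m/yr = 27.2 m/kyr

27.2 m/kyr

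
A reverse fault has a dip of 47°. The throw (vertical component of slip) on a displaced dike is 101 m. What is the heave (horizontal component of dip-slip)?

94.2 m

heave = throw / tan(dip) = 101 / tan(47°) = 94.2 m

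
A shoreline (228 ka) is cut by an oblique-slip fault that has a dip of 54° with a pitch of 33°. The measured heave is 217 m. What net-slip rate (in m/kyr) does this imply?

2.97 m/kyr

dip-slip = heave / cos(dip) = 217 / cos(54°) = 369.2 m
net slip = dip-slip / sin(rake) = 369.2 / sin(33°) = 677.8 m
rate = 677.8 m / 228 ka = 0.00297 m/yr = 2.97 m/kyr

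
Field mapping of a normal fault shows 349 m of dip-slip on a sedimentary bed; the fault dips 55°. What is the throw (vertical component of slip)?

286 m

throw = dip-slip × sin(dip) = 349 m × sin(55°) = 286 m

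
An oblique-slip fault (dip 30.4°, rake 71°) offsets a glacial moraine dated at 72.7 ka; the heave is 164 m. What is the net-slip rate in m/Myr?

2770 m/Myr

dip-slip = heave / cos(dip) = 164 / cos(30.4°) = 190.1 m
net slip = dip-slip / sin(rake) = 190.1 / sin(71°) = 201.1 m
rate = 201.1 m / 72.7 ka = 0.00277 m/yr = 2770 m/Myr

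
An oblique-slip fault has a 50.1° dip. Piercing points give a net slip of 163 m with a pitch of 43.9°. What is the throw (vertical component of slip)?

86.7 m

dip-slip = net slip × sin(rake) = 163 m × sin(43.9°) = 113 m
throw = dip-slip × sin(dip) = 113 × sin(50.1°) = 86.7 m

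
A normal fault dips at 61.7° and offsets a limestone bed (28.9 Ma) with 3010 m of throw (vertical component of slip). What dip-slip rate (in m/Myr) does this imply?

118 m/Myr

dip-slip = throw / sin(dip) = 3010 m / sin(61.7°) = 3419 m
rate = 3419 m / 28.9 Ma = 0.000118 m/yr = 118 m/Myr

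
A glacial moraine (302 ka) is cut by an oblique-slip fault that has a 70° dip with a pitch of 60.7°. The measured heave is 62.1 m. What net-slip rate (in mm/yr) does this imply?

dip-slip = heave / cos(dip) = 62.1 / cos(70°) = 181.6 m
net slip = dip-slip / sin(rake) = 181.6 / sin(60.7°) = 208.2 m
rate = 208.2 m / 302 ka = 0.000689 m/yr = 0.689 mm/yr

0.689 mm/yr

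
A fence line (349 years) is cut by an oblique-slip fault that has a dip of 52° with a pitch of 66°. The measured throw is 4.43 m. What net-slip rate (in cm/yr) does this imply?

1.76 cm/yr

dip-slip = throw / sin(dip) = 4.43 / sin(52°) = 5.622 m
net slip = dip-slip / sin(rake) = 5.622 / sin(66°) = 6.154 m
rate = 6.154 m / 349 years = 0.0176 m/yr = 1.76 cm/yr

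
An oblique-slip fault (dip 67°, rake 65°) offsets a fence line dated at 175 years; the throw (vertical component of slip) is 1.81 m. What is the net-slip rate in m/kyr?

12.4 m/kyr

dip-slip = throw / sin(dip) = 1.81 / sin(67°) = 1.966 m
net slip = dip-slip / sin(rake) = 1.966 / sin(65°) = 2.170 m
rate = 2.170 m / 175 years = 0.0124 m/yr = 12.4 m/kyr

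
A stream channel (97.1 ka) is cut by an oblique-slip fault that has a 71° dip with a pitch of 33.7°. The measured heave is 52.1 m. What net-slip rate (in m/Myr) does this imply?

dip-slip = heave / cos(dip) = 52.1 / cos(71°) = 160 m
net slip = dip-slip / sin(rake) = 160 / sin(33.7°) = 288.4 m
rate = 288.4 m / 97.1 ka = 0.00297 m/yr = 2970 m/Myr

2970 m/Myr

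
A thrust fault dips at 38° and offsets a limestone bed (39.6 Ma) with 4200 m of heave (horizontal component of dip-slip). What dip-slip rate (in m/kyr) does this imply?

0.135 m/kyr

dip-slip = heave / cos(dip) = 4200 m / cos(38°) = 5330 m
rate = 5330 m / 39.6 Ma = 0.000135 m/yr = 0.135 m/kyr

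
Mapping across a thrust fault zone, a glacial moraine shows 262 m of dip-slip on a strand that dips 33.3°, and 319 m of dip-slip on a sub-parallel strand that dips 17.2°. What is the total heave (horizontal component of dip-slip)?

heave_A = 262 × cos(33.3°) = 219 m
heave_B = 319 × cos(17.2°) = 304.7 m
total = 219 + 304.7 = 524 m

524 m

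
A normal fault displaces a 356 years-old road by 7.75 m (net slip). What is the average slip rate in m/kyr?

rate = 7.75 m / 356 years = 0.0218 m/yr = 21.8 m/kyr

21.8 m/kyr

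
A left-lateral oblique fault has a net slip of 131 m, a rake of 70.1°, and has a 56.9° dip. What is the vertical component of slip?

103 m

dip-slip = net slip × sin(rake) = 131 m × sin(70.1°) = 123.2 m
throw = dip-slip × sin(dip) = 123.2 × sin(56.9°) = 103 m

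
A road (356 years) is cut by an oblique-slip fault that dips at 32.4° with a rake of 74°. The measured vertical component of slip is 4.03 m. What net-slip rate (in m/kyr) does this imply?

dip-slip = throw / sin(dip) = 4.03 / sin(32.4°) = 7.521 m
net slip = dip-slip / sin(rake) = 7.521 / sin(74°) = 7.824 m
rate = 7.824 m / 356 years = 0.0220 m/yr = 22 m/kyr

22 m/kyr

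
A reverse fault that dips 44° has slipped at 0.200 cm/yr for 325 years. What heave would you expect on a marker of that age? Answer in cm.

dip-slip = rate × time = 0.200 cm/yr × 325 years = 0.6500 m
heave = dip-slip × cos(dip) = 0.6500 × cos(44°) = 0.468 m = 46.8 cm

46.8 cm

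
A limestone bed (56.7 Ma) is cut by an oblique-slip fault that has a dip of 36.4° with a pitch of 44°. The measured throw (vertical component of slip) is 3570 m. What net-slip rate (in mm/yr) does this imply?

dip-slip = throw / sin(dip) = 3570 / sin(36.4°) = 6016 m
net slip = dip-slip / sin(rake) = 6016 / sin(44°) = 8660 m
rate = 8660 m / 56.7 Ma = 0.000153 m/yr = 0.153 mm/yr

0.153 mm/yr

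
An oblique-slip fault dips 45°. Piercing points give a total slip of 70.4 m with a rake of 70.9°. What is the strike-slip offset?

strike-slip = net slip × cos(rake) = 70.4 m × cos(70.9°) = 23 m

23 m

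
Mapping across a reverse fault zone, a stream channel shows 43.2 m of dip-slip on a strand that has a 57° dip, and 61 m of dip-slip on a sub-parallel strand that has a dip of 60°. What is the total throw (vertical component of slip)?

throw_A = 43.2 × sin(57°) = 36.23 m
throw_B = 61 × sin(60°) = 52.83 m
total = 36.23 + 52.83 = 89.1 m

89.1 m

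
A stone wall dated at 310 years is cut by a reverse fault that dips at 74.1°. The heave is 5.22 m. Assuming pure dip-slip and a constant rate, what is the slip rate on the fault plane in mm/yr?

61.5 mm/yr

dip-slip = heave / cos(dip) = 5.22 m / cos(74.1°) = 19.05 m
rate = 19.05 m / 310 years = 0.0615 m/yr = 61.5 mm/yr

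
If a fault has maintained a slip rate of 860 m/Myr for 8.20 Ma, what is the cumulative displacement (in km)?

7.05 km

slip = rate × time = 860 m/Myr × 8.20 Ma = 7050 m = 7.05 km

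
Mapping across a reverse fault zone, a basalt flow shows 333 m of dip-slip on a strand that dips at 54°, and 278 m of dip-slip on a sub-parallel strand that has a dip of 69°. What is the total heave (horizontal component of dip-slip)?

295 m

heave_A = 333 × cos(54°) = 195.7 m
heave_B = 278 × cos(69°) = 99.63 m
total = 195.7 + 99.63 = 295 m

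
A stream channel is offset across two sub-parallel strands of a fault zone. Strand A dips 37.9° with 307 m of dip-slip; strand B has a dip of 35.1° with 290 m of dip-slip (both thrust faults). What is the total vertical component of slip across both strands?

throw_A = 307 × sin(37.9°) = 188.6 m
throw_B = 290 × sin(35.1°) = 166.8 m
total = 188.6 + 166.8 = 355 m

355 m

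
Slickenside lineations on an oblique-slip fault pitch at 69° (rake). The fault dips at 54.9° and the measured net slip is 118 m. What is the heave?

dip-slip = net slip × sin(rake) = 118 m × sin(69°) = 110.2 m
heave = dip-slip × cos(dip) = 110.2 × cos(54.9°) = 63.3 m

63.3 m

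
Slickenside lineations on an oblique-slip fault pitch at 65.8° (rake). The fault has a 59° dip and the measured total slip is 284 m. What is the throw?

222 m

dip-slip = net slip × sin(rake) = 284 m × sin(65.8°) = 259 m
throw = dip-slip × sin(dip) = 259 × sin(59°) = 222 m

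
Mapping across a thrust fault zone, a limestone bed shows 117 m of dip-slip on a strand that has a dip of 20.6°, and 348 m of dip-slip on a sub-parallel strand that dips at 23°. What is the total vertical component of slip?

throw_A = 117 × sin(20.6°) = 41.17 m
throw_B = 348 × sin(23°) = 136 m
total = 41.17 + 136 = 177 m

177 m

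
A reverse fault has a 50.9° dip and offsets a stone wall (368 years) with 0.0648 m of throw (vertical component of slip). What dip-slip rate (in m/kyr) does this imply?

dip-slip = throw / sin(dip) = 0.0648 m / sin(50.9°) = 0.08350 m
rate = 0.08350 m / 368 years = 0.000227 m/yr = 0.227 m/kyr

0.227 m/kyr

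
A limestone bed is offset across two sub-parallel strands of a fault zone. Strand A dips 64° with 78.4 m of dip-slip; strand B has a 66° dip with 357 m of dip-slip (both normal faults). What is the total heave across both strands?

180 m

heave_A = 78.4 × cos(64°) = 34.37 m
heave_B = 357 × cos(66°) = 145.2 m
total = 34.37 + 145.2 = 180 m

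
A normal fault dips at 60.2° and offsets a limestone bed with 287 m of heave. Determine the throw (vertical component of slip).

501 m

throw = heave × tan(dip) = 287 × tan(60.2°) = 501 m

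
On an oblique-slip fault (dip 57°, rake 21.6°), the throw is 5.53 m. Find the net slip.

dip-slip = throw / sin(dip) = 5.53 / sin(57°) = 6.594 m
net slip = dip-slip / sin(rake) = 6.594 / sin(21.6°) = 17.9 m

17.9 m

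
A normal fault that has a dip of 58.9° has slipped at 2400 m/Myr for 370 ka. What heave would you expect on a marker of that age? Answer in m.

459 m

dip-slip = rate × time = 2400 m/Myr × 370 ka = 888 m
heave = dip-slip × cos(dip) = 888 × cos(58.9°) = 459 m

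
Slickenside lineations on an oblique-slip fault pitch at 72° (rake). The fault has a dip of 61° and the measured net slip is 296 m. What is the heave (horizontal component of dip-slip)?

dip-slip = net slip × sin(rake) = 296 m × sin(72°) = 281.5 m
heave = dip-slip × cos(dip) = 281.5 × cos(61°) = 136 m

136 m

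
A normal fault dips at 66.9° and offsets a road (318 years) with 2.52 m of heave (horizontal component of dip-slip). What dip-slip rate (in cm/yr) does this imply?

2.02 cm/yr

dip-slip = heave / cos(dip) = 2.52 m / cos(66.9°) = 6.423 m
rate = 6.423 m / 318 years = 0.0202 m/yr = 2.02 cm/yr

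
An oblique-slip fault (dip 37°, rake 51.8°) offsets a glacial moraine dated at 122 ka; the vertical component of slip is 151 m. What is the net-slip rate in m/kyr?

2.62 m/kyr

dip-slip = throw / sin(dip) = 151 / sin(37°) = 250.9 m
net slip = dip-slip / sin(rake) = 250.9 / sin(51.8°) = 319.3 m
rate = 319.3 m / 122 ka = 0.00262 m/yr = 2.62 m/kyr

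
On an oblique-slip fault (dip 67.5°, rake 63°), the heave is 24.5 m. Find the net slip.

71.9 m

dip-slip = heave / cos(dip) = 24.5 / cos(67.5°) = 64.02 m
net slip = dip-slip / sin(rake) = 64.02 / sin(63°) = 71.9 m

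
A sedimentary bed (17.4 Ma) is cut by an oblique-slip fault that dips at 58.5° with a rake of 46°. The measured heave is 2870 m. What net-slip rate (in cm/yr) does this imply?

dip-slip = heave / cos(dip) = 2870 / cos(58.5°) = 5493 m
net slip = dip-slip / sin(rake) = 5493 / sin(46°) = 7636 m
rate = 7636 m / 17.4 Ma = 0.000439 m/yr = 0.0439 cm/yr

0.0439 cm/yr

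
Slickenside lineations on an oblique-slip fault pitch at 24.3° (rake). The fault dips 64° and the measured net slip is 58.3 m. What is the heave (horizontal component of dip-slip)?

10.5 m

dip-slip = net slip × sin(rake) = 58.3 m × sin(24.3°) = 23.99 m
heave = dip-slip × cos(dip) = 23.99 × cos(64°) = 10.5 m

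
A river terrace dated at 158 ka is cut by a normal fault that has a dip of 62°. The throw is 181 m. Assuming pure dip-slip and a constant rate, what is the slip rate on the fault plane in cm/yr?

dip-slip = throw / sin(dip) = 181 m / sin(62°) = 205 m
rate = 205 m / 158 ka = 0.00130 m/yr = 0.130 cm/yr

0.130 cm/yr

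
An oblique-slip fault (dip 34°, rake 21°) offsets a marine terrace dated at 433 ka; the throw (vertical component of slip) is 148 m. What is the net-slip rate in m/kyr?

dip-slip = throw / sin(dip) = 148 / sin(34°) = 264.7 m
net slip = dip-slip / sin(rake) = 264.7 / sin(21°) = 738.5 m
rate = 738.5 m / 433 ka = 0.00171 m/yr = 1.71 m/kyr

1.71 m/kyr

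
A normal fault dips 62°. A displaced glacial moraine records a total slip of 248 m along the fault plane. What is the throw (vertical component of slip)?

throw = dip-slip × sin(dip) = 248 m × sin(62°) = 219 m

219 m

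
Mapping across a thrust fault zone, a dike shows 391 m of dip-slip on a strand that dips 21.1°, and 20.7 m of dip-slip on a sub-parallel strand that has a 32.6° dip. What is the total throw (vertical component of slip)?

152 m

throw_A = 391 × sin(21.1°) = 140.8 m
throw_B = 20.7 × sin(32.6°) = 11.15 m
total = 140.8 + 11.15 = 152 m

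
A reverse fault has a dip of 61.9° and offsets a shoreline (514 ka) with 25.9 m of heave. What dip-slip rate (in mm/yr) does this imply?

0.107 mm/yr

dip-slip = heave / cos(dip) = 25.9 m / cos(61.9°) = 54.99 m
rate = 54.99 m / 514 ka = 0.000107 m/yr = 0.107 mm/yr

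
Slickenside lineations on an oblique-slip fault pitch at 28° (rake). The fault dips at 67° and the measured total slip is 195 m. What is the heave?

35.8 m

dip-slip = net slip × sin(rake) = 195 m × sin(28°) = 91.55 m
heave = dip-slip × cos(dip) = 91.55 × cos(67°) = 35.8 m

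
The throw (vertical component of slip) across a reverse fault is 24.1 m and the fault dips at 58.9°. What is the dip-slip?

dip-slip = throw / sin(dip) = 24.1 / sin(58.9°) = 28.1 m

28.1 m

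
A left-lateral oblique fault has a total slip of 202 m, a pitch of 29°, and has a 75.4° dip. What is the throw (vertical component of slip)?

dip-slip = net slip × sin(rake) = 202 m × sin(29°) = 97.93 m
throw = dip-slip × sin(dip) = 97.93 × sin(75.4°) = 94.8 m

94.8 m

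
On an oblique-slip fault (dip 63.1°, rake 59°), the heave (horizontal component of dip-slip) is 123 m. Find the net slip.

317 m

dip-slip = heave / cos(dip) = 123 / cos(63.1°) = 271.9 m
net slip = dip-slip / sin(rake) = 271.9 / sin(59°) = 317 m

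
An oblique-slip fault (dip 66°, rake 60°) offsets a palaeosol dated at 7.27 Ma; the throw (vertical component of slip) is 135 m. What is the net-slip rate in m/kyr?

0.0235 m/kyr

dip-slip = throw / sin(dip) = 135 / sin(66°) = 147.8 m
net slip = dip-slip / sin(rake) = 147.8 / sin(60°) = 170.6 m
rate = 170.6 m / 7.27 Ma = 0.0000235 m/yr = 0.0235 m/kyr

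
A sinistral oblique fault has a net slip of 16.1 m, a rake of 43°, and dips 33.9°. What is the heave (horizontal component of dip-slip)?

9.11 m

dip-slip = net slip × sin(rake) = 16.1 m × sin(43°) = 10.98 m
heave = dip-slip × cos(dip) = 10.98 × cos(33.9°) = 9.11 m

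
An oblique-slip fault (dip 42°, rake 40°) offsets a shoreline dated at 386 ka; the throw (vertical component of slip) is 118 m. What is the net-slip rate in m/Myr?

711 m/Myr

dip-slip = throw / sin(dip) = 118 / sin(42°) = 176.3 m
net slip = dip-slip / sin(rake) = 176.3 / sin(40°) = 274.3 m
rate = 274.3 m / 386 ka = 0.000711 m/yr = 711 m/Myr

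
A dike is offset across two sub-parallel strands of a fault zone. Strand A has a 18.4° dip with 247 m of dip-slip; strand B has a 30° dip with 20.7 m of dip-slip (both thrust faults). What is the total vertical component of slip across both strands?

throw_A = 247 × sin(18.4°) = 77.97 m
throw_B = 20.7 × sin(30°) = 10.35 m
total = 77.97 + 10.35 = 88.3 m

88.3 m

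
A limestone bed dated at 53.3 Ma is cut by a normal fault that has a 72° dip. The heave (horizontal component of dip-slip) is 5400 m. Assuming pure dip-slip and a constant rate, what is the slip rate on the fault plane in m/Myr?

328 m/Myr

dip-slip = heave / cos(dip) = 5400 m / cos(72°) = 17470 m
rate = 17470 m / 53.3 Ma = 0.000328 m/yr = 328 m/Myr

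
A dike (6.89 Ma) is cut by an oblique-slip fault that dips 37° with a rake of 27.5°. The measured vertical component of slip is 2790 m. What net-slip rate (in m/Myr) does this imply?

dip-slip = throw / sin(dip) = 2790 / sin(37°) = 4636 m
net slip = dip-slip / sin(rake) = 4636 / sin(27.5°) = 10040 m
rate = 10040 m / 6.89 Ma = 0.00146 m/yr = 1460 m/Myr

1460 m/Myr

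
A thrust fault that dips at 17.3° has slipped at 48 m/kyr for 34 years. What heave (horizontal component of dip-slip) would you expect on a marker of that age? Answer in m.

1.56 m

dip-slip = rate × time = 48 m/kyr × 34 years = 1.632 m
heave = dip-slip × cos(dip) = 1.632 × cos(17.3°) = 1.56 m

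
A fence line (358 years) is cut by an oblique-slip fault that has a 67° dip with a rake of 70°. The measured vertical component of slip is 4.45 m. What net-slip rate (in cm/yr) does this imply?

1.44 cm/yr

dip-slip = throw / sin(dip) = 4.45 / sin(67°) = 4.834 m
net slip = dip-slip / sin(rake) = 4.834 / sin(70°) = 5.145 m
rate = 5.145 m / 358 years = 0.0144 m/yr = 1.44 cm/yr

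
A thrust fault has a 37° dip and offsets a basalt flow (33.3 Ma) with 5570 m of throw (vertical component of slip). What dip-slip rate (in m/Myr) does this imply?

dip-slip = throw / sin(dip) = 5570 m / sin(37°) = 9255 m
rate = 9255 m / 33.3 Ma = 0.000278 m/yr = 278 m/Myr

278 m/Myr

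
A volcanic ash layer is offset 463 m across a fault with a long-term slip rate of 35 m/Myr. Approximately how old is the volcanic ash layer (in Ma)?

13.2 Ma

age = offset / rate = 463 m / (35 m/Myr) = 1.32e+07 yr = 13.2 Ma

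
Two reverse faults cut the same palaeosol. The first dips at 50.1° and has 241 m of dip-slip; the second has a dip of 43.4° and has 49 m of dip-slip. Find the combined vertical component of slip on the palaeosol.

throw_A = 241 × sin(50.1°) = 184.9 m
throw_B = 49 × sin(43.4°) = 33.67 m
total = 184.9 + 33.67 = 219 m

219 m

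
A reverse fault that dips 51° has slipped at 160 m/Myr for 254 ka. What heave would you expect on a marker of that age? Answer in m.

25.6 m

dip-slip = rate × time = 160 m/Myr × 254 ka = 40.64 m
heave = dip-slip × cos(dip) = 40.64 × cos(51°) = 25.6 m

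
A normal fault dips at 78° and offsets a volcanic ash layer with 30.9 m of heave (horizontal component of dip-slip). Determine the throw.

145 m

throw = heave × tan(dip) = 30.9 × tan(78°) = 145 m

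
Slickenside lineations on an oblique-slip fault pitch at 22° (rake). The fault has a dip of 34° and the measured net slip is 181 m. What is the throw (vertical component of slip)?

37.9 m

dip-slip = net slip × sin(rake) = 181 m × sin(22°) = 67.80 m
throw = dip-slip × sin(dip) = 67.80 × sin(34°) = 37.9 m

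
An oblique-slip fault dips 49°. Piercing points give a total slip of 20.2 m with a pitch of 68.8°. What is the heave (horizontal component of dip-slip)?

12.4 m

dip-slip = net slip × sin(rake) = 20.2 m × sin(68.8°) = 18.83 m
heave = dip-slip × cos(dip) = 18.83 × cos(49°) = 12.4 m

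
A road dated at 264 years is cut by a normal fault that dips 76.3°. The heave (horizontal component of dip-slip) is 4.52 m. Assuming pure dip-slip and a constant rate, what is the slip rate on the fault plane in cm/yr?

dip-slip = heave / cos(dip) = 4.52 m / cos(76.3°) = 19.08 m
rate = 19.08 m / 264 years = 0.0723 m/yr = 7.23 cm/yr

7.23 cm/yr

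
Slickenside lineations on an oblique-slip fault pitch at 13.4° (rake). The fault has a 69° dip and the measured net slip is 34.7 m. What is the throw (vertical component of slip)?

dip-slip = net slip × sin(rake) = 34.7 m × sin(13.4°) = 8.042 m
throw = dip-slip × sin(dip) = 8.042 × sin(69°) = 7.51 m

7.51 m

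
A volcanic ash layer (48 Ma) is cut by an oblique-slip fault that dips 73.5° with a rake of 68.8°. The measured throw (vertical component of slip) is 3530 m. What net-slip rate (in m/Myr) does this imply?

dip-slip = throw / sin(dip) = 3530 / sin(73.5°) = 3682 m
net slip = dip-slip / sin(rake) = 3682 / sin(68.8°) = 3949 m
rate = 3949 m / 48 Ma = 0.0000823 m/yr = 82.3 m/Myr

82.3 m/Myr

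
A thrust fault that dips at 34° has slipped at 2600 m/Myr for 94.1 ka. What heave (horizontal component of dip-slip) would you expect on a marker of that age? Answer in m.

dip-slip = rate × time = 2600 m/Myr × 94.1 ka = 244.7 m
heave = dip-slip × cos(dip) = 244.7 × cos(34°) = 203 m

203 m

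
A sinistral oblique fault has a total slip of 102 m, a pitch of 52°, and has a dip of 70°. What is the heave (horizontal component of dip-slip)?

27.5 m

dip-slip = net slip × sin(rake) = 102 m × sin(52°) = 80.38 m
heave = dip-slip × cos(dip) = 80.38 × cos(70°) = 27.5 m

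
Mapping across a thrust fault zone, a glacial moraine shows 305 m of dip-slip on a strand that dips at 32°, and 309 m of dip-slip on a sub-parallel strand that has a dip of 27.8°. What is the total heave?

532 m

heave_A = 305 × cos(32°) = 258.7 m
heave_B = 309 × cos(27.8°) = 273.3 m
total = 258.7 + 273.3 = 532 m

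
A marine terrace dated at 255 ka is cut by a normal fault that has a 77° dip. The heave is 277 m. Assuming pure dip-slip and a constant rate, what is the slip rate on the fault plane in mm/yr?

dip-slip = heave / cos(dip) = 277 m / cos(77°) = 1231 m
rate = 1231 m / 255 ka = 0.00483 m/yr = 4.83 mm/yr

4.83 mm/yr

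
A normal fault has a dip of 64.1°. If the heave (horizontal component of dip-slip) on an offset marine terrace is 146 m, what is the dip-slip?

334 m

dip-slip = heave / cos(dip) = 146 / cos(64.1°) = 334 m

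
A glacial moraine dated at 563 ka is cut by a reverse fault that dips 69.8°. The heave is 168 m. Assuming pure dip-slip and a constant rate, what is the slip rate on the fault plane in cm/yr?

0.0864 cm/yr

dip-slip = heave / cos(dip) = 168 m / cos(69.8°) = 486.5 m
rate = 486.5 m / 563 ka = 0.000864 m/yr = 0.0864 cm/yr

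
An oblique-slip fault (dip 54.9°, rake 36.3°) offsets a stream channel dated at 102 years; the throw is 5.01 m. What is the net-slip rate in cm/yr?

10.1 cm/yr

dip-slip = throw / sin(dip) = 5.01 / sin(54.9°) = 6.124 m
net slip = dip-slip / sin(rake) = 6.124 / sin(36.3°) = 10.34 m
rate = 10.34 m / 102 years = 0.101 m/yr = 10.1 cm/yr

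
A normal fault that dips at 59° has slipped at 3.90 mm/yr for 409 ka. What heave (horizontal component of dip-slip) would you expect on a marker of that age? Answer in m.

822 m

dip-slip = rate × time = 3.90 mm/yr × 409 ka = 1595 m
heave = dip-slip × cos(dip) = 1595 × cos(59°) = 822 m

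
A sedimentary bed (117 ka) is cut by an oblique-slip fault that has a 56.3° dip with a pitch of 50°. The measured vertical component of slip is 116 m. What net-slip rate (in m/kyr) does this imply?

1.56 m/kyr

dip-slip = throw / sin(dip) = 116 / sin(56.3°) = 139.4 m
net slip = dip-slip / sin(rake) = 139.4 / sin(50°) = 182 m
rate = 182 m / 117 ka = 0.00156 m/yr = 1.56 m/kyr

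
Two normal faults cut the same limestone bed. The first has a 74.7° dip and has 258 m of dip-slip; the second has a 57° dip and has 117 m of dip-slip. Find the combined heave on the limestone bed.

132 m

heave_A = 258 × cos(74.7°) = 68.08 m
heave_B = 117 × cos(57°) = 63.72 m
total = 68.08 + 63.72 = 132 m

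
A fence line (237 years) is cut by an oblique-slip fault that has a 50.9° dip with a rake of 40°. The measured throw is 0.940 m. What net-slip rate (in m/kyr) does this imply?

dip-slip = throw / sin(dip) = 0.940 / sin(50.9°) = 1.211 m
net slip = dip-slip / sin(rake) = 1.211 / sin(40°) = 1.884 m
rate = 1.884 m / 237 years = 0.00795 m/yr = 7.95 m/kyr

7.95 m/kyr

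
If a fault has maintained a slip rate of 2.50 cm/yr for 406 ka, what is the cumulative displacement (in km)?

10.2 km

slip = rate × time = 2.50 cm/yr × 406 ka = 10200 m = 10.2 km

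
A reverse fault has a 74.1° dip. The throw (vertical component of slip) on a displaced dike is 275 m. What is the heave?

78.3 m

heave = throw / tan(dip) = 275 / tan(74.1°) = 78.3 m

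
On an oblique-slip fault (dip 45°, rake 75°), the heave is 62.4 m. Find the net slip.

91.4 m

dip-slip = heave / cos(dip) = 62.4 / cos(45°) = 88.25 m
net slip = dip-slip / sin(rake) = 88.25 / sin(75°) = 91.4 m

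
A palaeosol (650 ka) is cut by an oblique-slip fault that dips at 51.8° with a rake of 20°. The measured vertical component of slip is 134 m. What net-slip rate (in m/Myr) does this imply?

dip-slip = throw / sin(dip) = 134 / sin(51.8°) = 170.5 m
net slip = dip-slip / sin(rake) = 170.5 / sin(20°) = 498.6 m
rate = 498.6 m / 650 ka = 0.000767 m/yr = 767 m/Myr

767 m/Myr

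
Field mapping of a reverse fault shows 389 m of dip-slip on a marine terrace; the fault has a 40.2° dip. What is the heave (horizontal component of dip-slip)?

heave = dip-slip × cos(dip) = 389 m × cos(40.2°) = 297 m

297 m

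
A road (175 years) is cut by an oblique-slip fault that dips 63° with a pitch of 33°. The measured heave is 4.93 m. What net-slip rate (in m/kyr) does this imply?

dip-slip = heave / cos(dip) = 4.93 / cos(63°) = 10.86 m
net slip = dip-slip / sin(rake) = 10.86 / sin(33°) = 19.94 m
rate = 19.94 m / 175 years = 0.114 m/yr = 114 m/kyr

114 m/kyr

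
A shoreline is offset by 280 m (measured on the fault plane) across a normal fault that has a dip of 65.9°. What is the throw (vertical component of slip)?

256 m

throw = dip-slip × sin(dip) = 280 m × sin(65.9°) = 256 m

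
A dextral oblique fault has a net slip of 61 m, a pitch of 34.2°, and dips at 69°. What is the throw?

32 m

dip-slip = net slip × sin(rake) = 61 m × sin(34.2°) = 34.29 m
throw = dip-slip × sin(dip) = 34.29 × sin(69°) = 32 m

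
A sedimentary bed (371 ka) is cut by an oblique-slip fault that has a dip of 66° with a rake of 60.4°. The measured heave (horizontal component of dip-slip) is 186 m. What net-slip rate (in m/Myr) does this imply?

dip-slip = heave / cos(dip) = 186 / cos(66°) = 457.3 m
net slip = dip-slip / sin(rake) = 457.3 / sin(60.4°) = 525.9 m
rate = 525.9 m / 371 ka = 0.00142 m/yr = 1420 m/Myr

1420 m/Myr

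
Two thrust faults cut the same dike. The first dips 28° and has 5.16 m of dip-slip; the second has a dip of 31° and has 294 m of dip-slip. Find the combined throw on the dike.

154 m

throw_A = 5.16 × sin(28°) = 2.422 m
throw_B = 294 × sin(31°) = 151.4 m
total = 2.422 + 151.4 = 154 m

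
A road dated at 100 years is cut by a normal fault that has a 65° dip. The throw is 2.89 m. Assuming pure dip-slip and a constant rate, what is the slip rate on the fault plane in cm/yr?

3.19 cm/yr

dip-slip = throw / sin(dip) = 2.89 m / sin(65°) = 3.189 m
rate = 3.189 m / 100 years = 0.0319 m/yr = 3.19 cm/yr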